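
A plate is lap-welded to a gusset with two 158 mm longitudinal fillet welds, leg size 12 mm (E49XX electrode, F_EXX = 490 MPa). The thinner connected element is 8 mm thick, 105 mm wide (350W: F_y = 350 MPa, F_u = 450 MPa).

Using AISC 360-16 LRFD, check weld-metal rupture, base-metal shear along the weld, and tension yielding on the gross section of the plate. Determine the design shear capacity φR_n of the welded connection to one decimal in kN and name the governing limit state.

Weld metal: throat = 0.707×12 = 8.484 mm, L = 2×158 = 316 mm. φR_n = 0.75 × 0.6 × 490 × 8.484 × 316 = 591.1 kN.
Base metal shear (8 mm plate): yield φR_n = 1.0×0.6×350×8×316 = 530.9 kN; rupture φR_n = 0.75×0.6×450×8×316 = 511.9 kN; take 511.9 kN (rupture).
Tension yield (gross): A_g = 105×8 = 840 mm². φR_n = 0.90 × 350 × 840 = 264.6 kN.
Governing: min(591.1, 511.9, 264.6) = 264.6 kN → gross-section yield.

264.6 kN (gross-section yield governs)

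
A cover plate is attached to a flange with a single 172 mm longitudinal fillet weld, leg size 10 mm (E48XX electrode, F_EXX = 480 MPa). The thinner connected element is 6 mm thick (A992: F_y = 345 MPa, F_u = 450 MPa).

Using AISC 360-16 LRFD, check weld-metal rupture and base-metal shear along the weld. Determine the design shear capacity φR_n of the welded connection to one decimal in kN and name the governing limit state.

209.0 kN (base-metal shear governs)

Weld metal: throat = 0.707×10 = 7.07 mm, L = 172 mm. φR_n = 0.75 × 0.6 × 480 × 7.07 × 172 = 262.7 kN.
Base metal shear (6 mm plate): yield φR_n = 1.0×0.6×345×6×172 = 213.6 kN; rupture φR_n = 0.75×0.6×450×6×172 = 209.0 kN; take 209.0 kN (rupture).
Governing: min(262.7, 209.0) = 209.0 kN → base-metal shear.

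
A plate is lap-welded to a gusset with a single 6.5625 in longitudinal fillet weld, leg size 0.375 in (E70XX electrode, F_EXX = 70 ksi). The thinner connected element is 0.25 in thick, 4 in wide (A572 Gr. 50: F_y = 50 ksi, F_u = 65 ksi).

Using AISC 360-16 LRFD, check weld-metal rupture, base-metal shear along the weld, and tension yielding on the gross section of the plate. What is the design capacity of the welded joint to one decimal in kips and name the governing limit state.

45.0 kips (gross-section yield governs)

Weld metal: throat = 0.707×0.375 = 0.26513 in, L = 6.5625 in. φR_n = 0.75 × 0.6 × 70 × 0.26513 × 6.5625 = 54.8 kips.
Base metal shear (0.25 in plate): yield φR_n = 1.0×0.6×50×0.25×6.5625 = 49.2 kips; rupture φR_n = 0.75×0.6×65×0.25×6.5625 = 48.0 kips; take 48.0 kips (rupture).
Tension yield (gross): A_g = 4×0.25 = 1 in². φR_n = 0.90 × 50 × 1 = 45.0 kips.
Governing: min(54.8, 48.0, 45.0) = 45.0 kips → gross-section yield.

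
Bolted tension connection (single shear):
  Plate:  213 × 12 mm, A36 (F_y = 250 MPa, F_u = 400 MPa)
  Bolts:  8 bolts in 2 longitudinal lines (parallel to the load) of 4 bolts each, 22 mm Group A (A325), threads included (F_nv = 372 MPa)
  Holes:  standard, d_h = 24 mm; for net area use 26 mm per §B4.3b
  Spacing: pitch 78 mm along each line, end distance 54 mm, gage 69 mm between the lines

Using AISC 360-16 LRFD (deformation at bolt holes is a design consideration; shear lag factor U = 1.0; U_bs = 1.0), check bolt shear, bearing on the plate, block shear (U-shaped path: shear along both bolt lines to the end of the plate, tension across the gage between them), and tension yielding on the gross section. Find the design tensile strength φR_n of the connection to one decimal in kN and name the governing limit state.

575.1 kN (gross-section yield governs)

Bolt shear: A_b = π(22)²/4 = 380.13 mm². φR_n = 0.75 × 372 × 380.13 × 8 × 1 = 848.5 kN.
Bearing (12 mm plate, F_u = 400 MPa): end bolts L_c = 54 − 24/2 = 42, R_n = min(1.2×42×12×400, 2.4×22×12×400) = 241.92 kN/bolt; interior L_c = 78 − 24 = 54, R_n = 253.44 kN/bolt. φR_n = 0.75 × (2×241.92 + 6×253.44) = 1503.4 kN.
Block shear: shear path 2×[54+3×78] = 2×288 mm, A_gv = 6912, A_nv = 2×(288 − 3.5×26)×12 = 4728 mm²; tension across gage: (69 − 1×26)×12 = 516 mm². R_n = min(0.6×400×4728, 0.6×250×6912) + 1.0×400×516 = min(1134.7, 1036.8) + 206.4 = 1243.2 kN. φR_n = 0.75 × 1243.2 = 932.4 kN.
Tension yield (gross): A_g = 213×12 = 2556 mm². φR_n = 0.90 × 250 × 2556 = 575.1 kN.
Governing: min(848.5, 1503.4, 932.4, 575.1) = 575.1 kN → gross-section yield.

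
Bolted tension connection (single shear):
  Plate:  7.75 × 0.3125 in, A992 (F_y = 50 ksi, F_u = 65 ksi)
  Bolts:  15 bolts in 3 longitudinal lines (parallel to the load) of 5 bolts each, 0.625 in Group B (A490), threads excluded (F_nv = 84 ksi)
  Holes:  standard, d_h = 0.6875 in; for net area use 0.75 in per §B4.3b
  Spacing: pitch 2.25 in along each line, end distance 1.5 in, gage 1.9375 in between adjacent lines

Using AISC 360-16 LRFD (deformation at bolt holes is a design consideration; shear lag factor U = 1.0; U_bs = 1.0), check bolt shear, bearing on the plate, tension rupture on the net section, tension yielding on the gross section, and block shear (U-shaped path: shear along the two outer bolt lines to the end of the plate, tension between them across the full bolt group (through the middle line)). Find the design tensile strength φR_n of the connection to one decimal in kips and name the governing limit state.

83.8 kips (net-section rupture governs)

Bolt shear: A_b = π(0.625)²/4 = 0.3068 in². φR_n = 0.75 × 84 × 0.3068 × 15 × 1 = 289.9 kips.
Bearing (0.3125 in plate, F_u = 65 ksi): end bolts L_c = 1.5 − 0.6875/2 = 1.15625, R_n = min(1.2×1.15625×0.3125×65, 2.4×0.625×0.3125×65) = 28.184 kips/bolt; interior L_c = 2.25 − 0.6875 = 1.5625, R_n = 30.469 kips/bolt. φR_n = 0.75 × (3×28.184 + 12×30.469) = 337.6 kips.
Tension rupture (net): A_n = (7.75 − 3×0.75)×0.3125 = 1.7188 in² (U = 1.0, A_e = A_n). φR_n = 0.75 × 65 × 1.7188 = 83.8 kips.
Tension yield (gross): A_g = 7.75×0.3125 = 2.4219 in². φR_n = 0.90 × 50 × 2.4219 = 109.0 kips.
Block shear: shear path 2×[1.5+4×2.25] = 2×10.5 in, A_gv = 6.5625, A_nv = 2×(10.5 − 4.5×0.75)×0.3125 = 4.4531 in²; tension across gage: (3.875 − 2×0.75)×0.3125 = 0.74219 in². R_n = min(0.6×65×4.4531, 0.6×50×6.5625) + 1.0×65×0.74219 = min(173.67, 196.88) + 48.242 = 221.91 kips. φR_n = 0.75 × 221.91 = 166.4 kips.
Governing: min(289.9, 337.6, 83.8, 109.0, 166.4) = 83.8 kips → net-section rupture.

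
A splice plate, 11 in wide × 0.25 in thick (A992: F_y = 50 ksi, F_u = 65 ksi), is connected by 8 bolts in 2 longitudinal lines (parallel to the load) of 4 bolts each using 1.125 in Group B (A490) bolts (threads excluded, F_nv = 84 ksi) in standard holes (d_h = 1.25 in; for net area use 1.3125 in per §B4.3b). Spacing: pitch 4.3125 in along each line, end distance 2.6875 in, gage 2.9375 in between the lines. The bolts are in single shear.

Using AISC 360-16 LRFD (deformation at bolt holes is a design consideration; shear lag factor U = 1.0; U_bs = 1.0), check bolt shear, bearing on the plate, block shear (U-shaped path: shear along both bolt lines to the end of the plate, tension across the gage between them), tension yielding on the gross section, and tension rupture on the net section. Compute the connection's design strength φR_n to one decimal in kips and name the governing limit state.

Bolt shear: A_b = π(1.125)²/4 = 0.99402 in². φR_n = 0.75 × 84 × 0.99402 × 8 × 1 = 501.0 kips.
Bearing (0.25 in plate, F_u = 65 ksi): end bolts L_c = 2.6875 − 1.25/2 = 2.0625, R_n = min(1.2×2.0625×0.25×65, 2.4×1.125×0.25×65) = 40.219 kips/bolt; interior L_c = 4.3125 − 1.25 = 3.0625, R_n = 43.875 kips/bolt. φR_n = 0.75 × (2×40.219 + 6×43.875) = 257.8 kips.
Block shear: shear path 2×[2.6875+3×4.3125] = 2×15.625 in, A_gv = 7.8125, A_nv = 2×(15.625 − 3.5×1.3125)×0.25 = 5.5156 in²; tension across gage: (2.9375 − 1×1.3125)×0.25 = 0.40625 in². R_n = min(0.6×65×5.5156, 0.6×50×7.8125) + 1.0×65×0.40625 = min(215.11, 234.38) + 26.406 = 241.52 kips. φR_n = 0.75 × 241.52 = 181.1 kips.
Tension yield (gross): A_g = 11×0.25 = 2.75 in². φR_n = 0.90 × 50 × 2.75 = 123.8 kips.
Tension rupture (net): A_n = (11 − 2×1.3125)×0.25 = 2.0938 in² (U = 1.0, A_e = A_n). φR_n = 0.75 × 65 × 2.0938 = 102.1 kips.
Governing: min(501.0, 257.8, 181.1, 123.8, 102.1) = 102.1 kips → net-section rupture.

102.1 kips (net-section rupture governs)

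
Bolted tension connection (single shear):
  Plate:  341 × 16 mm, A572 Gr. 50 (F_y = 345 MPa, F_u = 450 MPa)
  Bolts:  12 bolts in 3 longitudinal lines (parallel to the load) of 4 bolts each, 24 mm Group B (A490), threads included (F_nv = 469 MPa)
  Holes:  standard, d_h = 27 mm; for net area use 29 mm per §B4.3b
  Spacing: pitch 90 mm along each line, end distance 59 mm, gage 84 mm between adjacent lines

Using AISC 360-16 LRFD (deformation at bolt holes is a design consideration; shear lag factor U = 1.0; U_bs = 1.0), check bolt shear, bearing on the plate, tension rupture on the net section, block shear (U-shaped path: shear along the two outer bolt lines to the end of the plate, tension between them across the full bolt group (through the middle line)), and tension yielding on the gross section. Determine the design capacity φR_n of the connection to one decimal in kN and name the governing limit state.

1371.6 kN (net-section rupture governs)

Bolt shear: A_b = π(24)²/4 = 452.39 mm². φR_n = 0.75 × 469 × 452.39 × 12 × 1 = 1909.5 kN.
Bearing (16 mm plate, F_u = 450 MPa): end bolts L_c = 59 − 27/2 = 45.5, R_n = min(1.2×45.5×16×450, 2.4×24×16×450) = 393.12 kN/bolt; interior L_c = 90 − 27 = 63, R_n = 414.72 kN/bolt. φR_n = 0.75 × (3×393.12 + 9×414.72) = 3683.9 kN.
Tension rupture (net): A_n = (341 − 3×29)×16 = 4064 mm² (U = 1.0, A_e = A_n). φR_n = 0.75 × 450 × 4064 = 1371.6 kN.
Block shear: shear path 2×[59+3×90] = 2×329 mm, A_gv = 10528, A_nv = 2×(329 − 3.5×29)×16 = 7280 mm²; tension across gage: (168 − 2×29)×16 = 1760 mm². R_n = min(0.6×450×7280, 0.6×345×10528) + 1.0×450×1760 = min(1965.6, 2179.3) + 792 = 2757.6 kN. φR_n = 0.75 × 2757.6 = 2068.2 kN.
Tension yield (gross): A_g = 341×16 = 5456 mm². φR_n = 0.90 × 345 × 5456 = 1694.1 kN.
Governing: min(1909.5, 3683.9, 1371.6, 2068.2, 1694.1) = 1371.6 kN → net-section rupture.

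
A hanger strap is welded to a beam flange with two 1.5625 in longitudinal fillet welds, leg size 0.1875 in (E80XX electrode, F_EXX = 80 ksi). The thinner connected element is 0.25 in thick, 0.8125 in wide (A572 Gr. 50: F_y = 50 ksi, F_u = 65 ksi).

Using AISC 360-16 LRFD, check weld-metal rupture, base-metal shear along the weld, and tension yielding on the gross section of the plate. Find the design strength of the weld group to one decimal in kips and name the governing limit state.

9.1 kips (gross-section yield governs)

Weld metal: throat = 0.707×0.1875 = 0.13256 in, L = 2×1.5625 = 3.125 in. φR_n = 0.75 × 0.6 × 80 × 0.13256 × 3.125 = 14.9 kips.
Base metal shear (0.25 in plate): yield φR_n = 1.0×0.6×50×0.25×3.125 = 23.4 kips; rupture φR_n = 0.75×0.6×65×0.25×3.125 = 22.9 kips; take 22.9 kips (rupture).
Tension yield (gross): A_g = 0.8125×0.25 = 0.20313 in². φR_n = 0.90 × 50 × 0.20313 = 9.1 kips.
Governing: min(14.9, 22.9, 9.1) = 9.1 kips → gross-section yield.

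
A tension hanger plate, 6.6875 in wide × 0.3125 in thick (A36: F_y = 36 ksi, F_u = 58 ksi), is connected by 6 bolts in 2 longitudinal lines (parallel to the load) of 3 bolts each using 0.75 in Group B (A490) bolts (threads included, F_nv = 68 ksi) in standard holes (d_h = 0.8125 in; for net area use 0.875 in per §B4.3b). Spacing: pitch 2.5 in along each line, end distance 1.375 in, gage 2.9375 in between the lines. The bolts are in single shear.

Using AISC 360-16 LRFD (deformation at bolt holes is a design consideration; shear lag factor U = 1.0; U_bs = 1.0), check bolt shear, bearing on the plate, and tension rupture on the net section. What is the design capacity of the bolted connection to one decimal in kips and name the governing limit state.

67.1 kips (net-section rupture governs)

Bolt shear: A_b = π(0.75)²/4 = 0.44179 in². φR_n = 0.75 × 68 × 0.44179 × 6 × 1 = 135.2 kips.
Bearing (0.3125 in plate, F_u = 58 ksi): end bolts L_c = 1.375 − 0.8125/2 = 0.96875, R_n = min(1.2×0.96875×0.3125×58, 2.4×0.75×0.3125×58) = 21.07 kips/bolt; interior L_c = 2.5 − 0.8125 = 1.6875, R_n = 32.625 kips/bolt. φR_n = 0.75 × (2×21.07 + 4×32.625) = 129.5 kips.
Tension rupture (net): A_n = (6.6875 − 2×0.875)×0.3125 = 1.543 in² (U = 1.0, A_e = A_n). φR_n = 0.75 × 58 × 1.543 = 67.1 kips.
Governing: min(135.2, 129.5, 67.1) = 67.1 kips → net-section rupture.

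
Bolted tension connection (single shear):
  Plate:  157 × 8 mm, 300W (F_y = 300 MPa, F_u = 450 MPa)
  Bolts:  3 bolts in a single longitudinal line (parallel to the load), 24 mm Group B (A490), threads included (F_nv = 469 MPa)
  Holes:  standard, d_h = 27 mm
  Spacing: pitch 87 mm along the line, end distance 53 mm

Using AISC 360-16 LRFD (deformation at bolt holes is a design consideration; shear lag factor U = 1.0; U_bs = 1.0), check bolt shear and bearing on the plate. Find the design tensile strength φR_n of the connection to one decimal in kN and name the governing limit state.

Bolt shear: A_b = π(24)²/4 = 452.39 mm². φR_n = 0.75 × 469 × 452.39 × 3 × 1 = 477.4 kN.
Bearing (8 mm plate, F_u = 450 MPa): end bolts L_c = 53 − 27/2 = 39.5, R_n = min(1.2×39.5×8×450, 2.4×24×8×450) = 170.64 kN/bolt; interior L_c = 87 − 27 = 60, R_n = 207.36 kN/bolt. φR_n = 0.75 × (1×170.64 + 2×207.36) = 439.0 kN.
Governing: min(477.4, 439.0) = 439.0 kN → bearing.

439.0 kN (bearing governs)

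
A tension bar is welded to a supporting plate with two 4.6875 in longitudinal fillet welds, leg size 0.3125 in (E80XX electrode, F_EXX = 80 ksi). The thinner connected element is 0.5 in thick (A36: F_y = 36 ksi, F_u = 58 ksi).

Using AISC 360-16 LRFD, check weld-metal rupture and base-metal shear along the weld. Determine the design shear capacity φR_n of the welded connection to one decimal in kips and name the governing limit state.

Weld metal: throat = 0.707×0.3125 = 0.22094 in, L = 2×4.6875 = 9.375 in. φR_n = 0.75 × 0.6 × 80 × 0.22094 × 9.375 = 74.6 kips.
Base metal shear (0.5 in plate): yield φR_n = 1.0×0.6×36×0.5×9.375 = 101.3 kips; rupture φR_n = 0.75×0.6×58×0.5×9.375 = 122.3 kips; take 101.3 kips (yield).
Governing: min(74.6, 101.3) = 74.6 kips → weld metal.

74.6 kips (weld metal governs)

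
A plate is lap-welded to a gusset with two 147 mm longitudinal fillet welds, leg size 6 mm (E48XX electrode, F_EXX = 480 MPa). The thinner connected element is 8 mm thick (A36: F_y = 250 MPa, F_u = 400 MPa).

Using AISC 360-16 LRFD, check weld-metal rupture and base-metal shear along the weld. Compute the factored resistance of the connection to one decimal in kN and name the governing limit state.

Weld metal: throat = 0.707×6 = 4.242 mm, L = 2×147 = 294 mm. φR_n = 0.75 × 0.6 × 480 × 4.242 × 294 = 269.4 kN.
Base metal shear (8 mm plate): yield φR_n = 1.0×0.6×250×8×294 = 352.8 kN; rupture φR_n = 0.75×0.6×400×8×294 = 423.4 kN; take 352.8 kN (yield).
Governing: min(269.4, 352.8) = 269.4 kN → weld metal.

269.4 kN (weld metal governs)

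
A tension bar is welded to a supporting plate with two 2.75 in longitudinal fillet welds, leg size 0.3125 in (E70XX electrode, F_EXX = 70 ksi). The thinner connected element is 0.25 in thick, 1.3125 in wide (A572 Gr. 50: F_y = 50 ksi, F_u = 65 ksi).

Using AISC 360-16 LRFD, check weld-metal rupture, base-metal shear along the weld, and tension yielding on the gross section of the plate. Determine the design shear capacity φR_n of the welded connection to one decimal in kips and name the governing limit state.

Weld metal: throat = 0.707×0.3125 = 0.22094 in, L = 2×2.75 = 5.5 in. φR_n = 0.75 × 0.6 × 70 × 0.22094 × 5.5 = 38.3 kips.
Base metal shear (0.25 in plate): yield φR_n = 1.0×0.6×50×0.25×5.5 = 41.3 kips; rupture φR_n = 0.75×0.6×65×0.25×5.5 = 40.2 kips; take 40.2 kips (rupture).
Tension yield (gross): A_g = 1.3125×0.25 = 0.32813 in². φR_n = 0.90 × 50 × 0.32813 = 14.8 kips.
Governing: min(38.3, 40.2, 14.8) = 14.8 kips → gross-section yield.

14.8 kips (gross-section yield governs)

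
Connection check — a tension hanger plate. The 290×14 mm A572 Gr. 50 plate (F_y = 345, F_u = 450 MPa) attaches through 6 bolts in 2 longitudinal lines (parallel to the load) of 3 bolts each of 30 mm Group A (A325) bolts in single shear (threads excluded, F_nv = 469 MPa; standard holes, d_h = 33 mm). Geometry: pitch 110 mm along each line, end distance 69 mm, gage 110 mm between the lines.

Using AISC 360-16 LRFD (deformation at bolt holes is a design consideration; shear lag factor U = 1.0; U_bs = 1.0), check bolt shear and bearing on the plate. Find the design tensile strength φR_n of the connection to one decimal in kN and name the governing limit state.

1491.8 kN (bolt shear governs)

Bolt shear: A_b = π(30)²/4 = 706.86 mm². φR_n = 0.75 × 469 × 706.86 × 6 × 1 = 1491.8 kN.
Bearing (14 mm plate, F_u = 450 MPa): end bolts L_c = 69 − 33/2 = 52.5, R_n = min(1.2×52.5×14×450, 2.4×30×14×450) = 396.9 kN/bolt; interior L_c = 110 − 33 = 77, R_n = 453.6 kN/bolt. φR_n = 0.75 × (2×396.9 + 4×453.6) = 1956.2 kN.
Governing: min(1491.8, 1956.2) = 1491.8 kN → bolt shear.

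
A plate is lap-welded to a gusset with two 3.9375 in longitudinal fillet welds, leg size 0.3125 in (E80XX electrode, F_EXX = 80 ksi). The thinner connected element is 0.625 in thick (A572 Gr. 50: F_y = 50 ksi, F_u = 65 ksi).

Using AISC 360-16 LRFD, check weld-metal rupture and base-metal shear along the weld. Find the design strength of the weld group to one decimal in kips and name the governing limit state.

62.6 kips (weld metal governs)

Weld metal: throat = 0.707×0.3125 = 0.22094 in, L = 2×3.9375 = 7.875 in. φR_n = 0.75 × 0.6 × 80 × 0.22094 × 7.875 = 62.6 kips.
Base metal shear (0.625 in plate): yield φR_n = 1.0×0.6×50×0.625×7.875 = 147.7 kips; rupture φR_n = 0.75×0.6×65×0.625×7.875 = 144.0 kips; take 144.0 kips (rupture).
Governing: min(62.6, 144.0) = 62.6 kips → weld metal.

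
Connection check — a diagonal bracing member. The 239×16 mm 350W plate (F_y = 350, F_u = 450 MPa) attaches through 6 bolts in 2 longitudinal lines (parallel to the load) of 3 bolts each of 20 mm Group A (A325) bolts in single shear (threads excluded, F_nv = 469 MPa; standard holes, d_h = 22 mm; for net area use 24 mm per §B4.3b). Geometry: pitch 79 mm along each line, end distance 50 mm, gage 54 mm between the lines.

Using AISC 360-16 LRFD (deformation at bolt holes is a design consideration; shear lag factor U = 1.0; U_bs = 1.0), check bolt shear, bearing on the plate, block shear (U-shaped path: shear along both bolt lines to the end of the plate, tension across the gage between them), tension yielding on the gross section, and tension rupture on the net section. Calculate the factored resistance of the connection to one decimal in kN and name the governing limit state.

663.0 kN (bolt shear governs)

Bolt shear: A_b = π(20)²/4 = 314.16 mm². φR_n = 0.75 × 469 × 314.16 × 6 × 1 = 663.0 kN.
Bearing (16 mm plate, F_u = 450 MPa): end bolts L_c = 50 − 22/2 = 39, R_n = min(1.2×39×16×450, 2.4×20×16×450) = 336.96 kN/bolt; interior L_c = 79 − 22 = 57, R_n = 345.6 kN/bolt. φR_n = 0.75 × (2×336.96 + 4×345.6) = 1542.2 kN.
Block shear: shear path 2×[50+2×79] = 2×208 mm, A_gv = 6656, A_nv = 2×(208 − 2.5×24)×16 = 4736 mm²; tension across gage: (54 − 1×24)×16 = 480 mm². R_n = min(0.6×450×4736, 0.6×350×6656) + 1.0×450×480 = min(1278.7, 1397.8) + 216 = 1494.7 kN. φR_n = 0.75 × 1494.7 = 1121.0 kN.
Tension yield (gross): A_g = 239×16 = 3824 mm². φR_n = 0.90 × 350 × 3824 = 1204.6 kN.
Tension rupture (net): A_n = (239 − 2×24)×16 = 3056 mm² (U = 1.0, A_e = A_n). φR_n = 0.75 × 450 × 3056 = 1031.4 kN.
Governing: min(663.0, 1542.2, 1121.0, 1204.6, 1031.4) = 663.0 kN → bolt shear.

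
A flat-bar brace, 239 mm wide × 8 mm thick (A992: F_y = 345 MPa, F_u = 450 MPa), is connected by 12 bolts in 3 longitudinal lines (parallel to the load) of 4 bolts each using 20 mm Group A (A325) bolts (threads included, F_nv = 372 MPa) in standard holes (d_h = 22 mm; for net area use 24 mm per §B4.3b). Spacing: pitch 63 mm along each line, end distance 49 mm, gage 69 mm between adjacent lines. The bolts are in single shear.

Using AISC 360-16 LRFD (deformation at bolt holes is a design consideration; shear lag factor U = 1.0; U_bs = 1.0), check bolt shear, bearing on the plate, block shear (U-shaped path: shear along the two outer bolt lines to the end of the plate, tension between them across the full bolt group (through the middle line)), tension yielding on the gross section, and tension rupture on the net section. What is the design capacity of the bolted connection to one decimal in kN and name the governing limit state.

450.9 kN (net-section rupture governs)

Bolt shear: A_b = π(20)²/4 = 314.16 mm². φR_n = 0.75 × 372 × 314.16 × 12 × 1 = 1051.8 kN.
Bearing (8 mm plate, F_u = 450 MPa): end bolts L_c = 49 − 22/2 = 38, R_n = min(1.2×38×8×450, 2.4×20×8×450) = 164.16 kN/bolt; interior L_c = 63 − 22 = 41, R_n = 172.8 kN/bolt. φR_n = 0.75 × (3×164.16 + 9×172.8) = 1535.8 kN.
Block shear: shear path 2×[49+3×63] = 2×238 mm, A_gv = 3808, A_nv = 2×(238 − 3.5×24)×8 = 2464 mm²; tension across gage: (138 − 2×24)×8 = 720 mm². R_n = min(0.6×450×2464, 0.6×345×3808) + 1.0×450×720 = min(665.28, 788.26) + 324 = 989.28 kN. φR_n = 0.75 × 989.28 = 742.0 kN.
Tension yield (gross): A_g = 239×8 = 1912 mm². φR_n = 0.90 × 345 × 1912 = 593.7 kN.
Tension rupture (net): A_n = (239 − 3×24)×8 = 1336 mm² (U = 1.0, A_e = A_n). φR_n = 0.75 × 450 × 1336 = 450.9 kN.
Governing: min(1051.8, 1535.8, 742.0, 593.7, 450.9) = 450.9 kN → net-section rupture.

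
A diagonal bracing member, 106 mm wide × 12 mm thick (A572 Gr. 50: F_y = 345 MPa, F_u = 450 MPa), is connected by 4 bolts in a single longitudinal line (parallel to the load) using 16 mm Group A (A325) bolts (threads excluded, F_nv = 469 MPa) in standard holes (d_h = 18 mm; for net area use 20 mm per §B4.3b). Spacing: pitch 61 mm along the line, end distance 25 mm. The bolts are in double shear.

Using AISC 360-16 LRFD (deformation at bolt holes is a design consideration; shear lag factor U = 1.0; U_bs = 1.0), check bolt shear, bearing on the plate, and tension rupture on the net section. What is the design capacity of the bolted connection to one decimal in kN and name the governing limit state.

Bolt shear: A_b = π(16)²/4 = 201.06 mm². φR_n = 0.75 × 469 × 201.06 × 4 × 2 = 565.8 kN.
Bearing (12 mm plate, F_u = 450 MPa): end bolts L_c = 25 − 18/2 = 16, R_n = min(1.2×16×12×450, 2.4×16×12×450) = 103.68 kN/bolt; interior L_c = 61 − 18 = 43, R_n = 207.36 kN/bolt. φR_n = 0.75 × (1×103.68 + 3×207.36) = 544.3 kN.
Tension rupture (net): A_n = (106 − 1×20)×12 = 1032 mm² (U = 1.0, A_e = A_n). φR_n = 0.75 × 450 × 1032 = 348.3 kN.
Governing: min(565.8, 544.3, 348.3) = 348.3 kN → net-section rupture.

348.3 kN (net-section rupture governs)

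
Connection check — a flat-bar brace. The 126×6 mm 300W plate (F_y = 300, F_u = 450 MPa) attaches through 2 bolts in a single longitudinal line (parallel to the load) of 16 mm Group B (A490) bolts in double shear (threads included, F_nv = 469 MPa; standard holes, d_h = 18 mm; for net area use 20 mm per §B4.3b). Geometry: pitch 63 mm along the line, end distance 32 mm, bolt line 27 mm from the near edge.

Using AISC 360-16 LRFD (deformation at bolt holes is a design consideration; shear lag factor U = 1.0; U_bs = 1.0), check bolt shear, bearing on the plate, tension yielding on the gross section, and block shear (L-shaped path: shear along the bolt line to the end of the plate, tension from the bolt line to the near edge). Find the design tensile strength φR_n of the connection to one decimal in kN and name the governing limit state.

111.4 kN (block shear governs)

Bolt shear: A_b = π(16)²/4 = 201.06 mm². φR_n = 0.75 × 469 × 201.06 × 2 × 2 = 282.9 kN.
Bearing (6 mm plate, F_u = 450 MPa): end bolts L_c = 32 − 18/2 = 23, R_n = min(1.2×23×6×450, 2.4×16×6×450) = 74.52 kN/bolt; interior L_c = 63 − 18 = 45, R_n = 103.68 kN/bolt. φR_n = 0.75 × (1×74.52 + 1×103.68) = 133.7 kN.
Tension yield (gross): A_g = 126×6 = 756 mm². φR_n = 0.90 × 300 × 756 = 204.1 kN.
Block shear: shear path 1×[32+1×63] = 1×95 mm, A_gv = 570, A_nv = 1×(95 − 1.5×20)×6 = 390 mm²; tension to near edge: (27 − 0.5×20)×6 = 102 mm². R_n = min(0.6×450×390, 0.6×300×570) + 1.0×450×102 = min(105.3, 102.6) + 45.9 = 148.5 kN. φR_n = 0.75 × 148.5 = 111.4 kN.
Governing: min(282.9, 133.7, 204.1, 111.4) = 111.4 kN → block shear.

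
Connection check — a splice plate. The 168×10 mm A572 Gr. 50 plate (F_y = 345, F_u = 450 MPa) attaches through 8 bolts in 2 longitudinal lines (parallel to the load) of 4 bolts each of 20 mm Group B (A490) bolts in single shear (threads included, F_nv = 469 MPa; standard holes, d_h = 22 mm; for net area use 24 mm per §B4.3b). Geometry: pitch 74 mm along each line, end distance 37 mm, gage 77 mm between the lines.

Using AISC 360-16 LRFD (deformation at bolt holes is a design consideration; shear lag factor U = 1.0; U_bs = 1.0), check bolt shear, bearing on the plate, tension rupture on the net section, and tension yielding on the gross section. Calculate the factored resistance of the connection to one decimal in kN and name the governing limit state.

Bolt shear: A_b = π(20)²/4 = 314.16 mm². φR_n = 0.75 × 469 × 314.16 × 8 × 1 = 884.0 kN.
Bearing (10 mm plate, F_u = 450 MPa): end bolts L_c = 37 − 22/2 = 26, R_n = min(1.2×26×10×450, 2.4×20×10×450) = 140.4 kN/bolt; interior L_c = 74 − 22 = 52, R_n = 216 kN/bolt. φR_n = 0.75 × (2×140.4 + 6×216) = 1182.6 kN.
Tension rupture (net): A_n = (168 − 2×24)×10 = 1200 mm² (U = 1.0, A_e = A_n). φR_n = 0.75 × 450 × 1200 = 405.0 kN.
Tension yield (gross): A_g = 168×10 = 1680 mm². φR_n = 0.90 × 345 × 1680 = 521.6 kN.
Governing: min(884.0, 1182.6, 405.0, 521.6) = 405.0 kN → net-section rupture.

405.0 kN (net-section rupture governs)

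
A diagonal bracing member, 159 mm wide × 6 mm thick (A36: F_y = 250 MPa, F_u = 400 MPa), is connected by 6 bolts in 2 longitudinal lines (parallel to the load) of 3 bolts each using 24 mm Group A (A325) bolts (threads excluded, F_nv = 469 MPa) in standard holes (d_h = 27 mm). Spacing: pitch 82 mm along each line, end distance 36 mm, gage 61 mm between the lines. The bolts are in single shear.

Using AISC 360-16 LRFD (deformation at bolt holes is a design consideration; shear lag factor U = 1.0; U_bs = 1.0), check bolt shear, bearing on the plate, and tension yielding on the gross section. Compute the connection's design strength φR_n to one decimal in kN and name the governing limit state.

214.7 kN (gross-section yield governs)

Bolt shear: A_b = π(24)²/4 = 452.39 mm². φR_n = 0.75 × 469 × 452.39 × 6 × 1 = 954.8 kN.
Bearing (6 mm plate, F_u = 400 MPa): end bolts L_c = 36 − 27/2 = 22.5, R_n = min(1.2×22.5×6×400, 2.4×24×6×400) = 64.8 kN/bolt; interior L_c = 82 − 27 = 55, R_n = 138.24 kN/bolt. φR_n = 0.75 × (2×64.8 + 4×138.24) = 511.9 kN.
Tension yield (gross): A_g = 159×6 = 954 mm². φR_n = 0.90 × 250 × 954 = 214.7 kN.
Governing: min(954.8, 511.9, 214.7) = 214.7 kN → gross-section yield.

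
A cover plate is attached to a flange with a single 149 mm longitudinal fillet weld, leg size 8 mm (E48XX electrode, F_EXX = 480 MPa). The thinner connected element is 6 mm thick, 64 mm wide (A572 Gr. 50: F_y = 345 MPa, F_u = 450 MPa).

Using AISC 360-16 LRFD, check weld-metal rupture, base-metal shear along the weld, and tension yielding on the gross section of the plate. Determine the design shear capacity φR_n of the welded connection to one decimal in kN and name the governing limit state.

119.2 kN (gross-section yield governs)

Weld metal: throat = 0.707×8 = 5.656 mm, L = 149 mm. φR_n = 0.75 × 0.6 × 480 × 5.656 × 149 = 182.0 kN.
Base metal shear (6 mm plate): yield φR_n = 1.0×0.6×345×6×149 = 185.1 kN; rupture φR_n = 0.75×0.6×450×6×149 = 181.0 kN; take 181.0 kN (rupture).
Tension yield (gross): A_g = 64×6 = 384 mm². φR_n = 0.90 × 345 × 384 = 119.2 kN.
Governing: min(182.0, 181.0, 119.2) = 119.2 kN → gross-section yield.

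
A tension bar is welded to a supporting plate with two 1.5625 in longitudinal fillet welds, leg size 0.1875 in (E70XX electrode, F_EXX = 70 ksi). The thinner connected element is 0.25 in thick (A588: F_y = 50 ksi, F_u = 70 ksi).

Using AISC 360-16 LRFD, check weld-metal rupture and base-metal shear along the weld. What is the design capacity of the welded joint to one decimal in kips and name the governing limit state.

13.0 kips (weld metal governs)

Weld metal: throat = 0.707×0.1875 = 0.13256 in, L = 2×1.5625 = 3.125 in. φR_n = 0.75 × 0.6 × 70 × 0.13256 × 3.125 = 13.0 kips.
Base metal shear (0.25 in plate): yield φR_n = 1.0×0.6×50×0.25×3.125 = 23.4 kips; rupture φR_n = 0.75×0.6×70×0.25×3.125 = 24.6 kips; take 23.4 kips (yield).
Governing: min(13.0, 23.4) = 13.0 kips → weld metal.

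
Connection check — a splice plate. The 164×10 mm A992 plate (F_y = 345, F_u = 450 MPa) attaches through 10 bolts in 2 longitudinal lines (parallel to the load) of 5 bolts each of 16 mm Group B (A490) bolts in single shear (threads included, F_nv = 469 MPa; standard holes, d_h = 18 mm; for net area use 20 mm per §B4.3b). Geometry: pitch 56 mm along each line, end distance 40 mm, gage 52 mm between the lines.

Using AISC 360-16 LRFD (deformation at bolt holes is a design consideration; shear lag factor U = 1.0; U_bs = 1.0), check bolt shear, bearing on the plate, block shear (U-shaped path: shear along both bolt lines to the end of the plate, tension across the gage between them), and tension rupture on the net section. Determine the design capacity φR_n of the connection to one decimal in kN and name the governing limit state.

Bolt shear: A_b = π(16)²/4 = 201.06 mm². φR_n = 0.75 × 469 × 201.06 × 10 × 1 = 707.2 kN.
Bearing (10 mm plate, F_u = 450 MPa): end bolts L_c = 40 − 18/2 = 31, R_n = min(1.2×31×10×450, 2.4×16×10×450) = 167.4 kN/bolt; interior L_c = 56 − 18 = 38, R_n = 172.8 kN/bolt. φR_n = 0.75 × (2×167.4 + 8×172.8) = 1287.9 kN.
Block shear: shear path 2×[40+4×56] = 2×264 mm, A_gv = 5280, A_nv = 2×(264 − 4.5×20)×10 = 3480 mm²; tension across gage: (52 − 1×20)×10 = 320 mm². R_n = min(0.6×450×3480, 0.6×345×5280) + 1.0×450×320 = min(939.6, 1093) + 144 = 1083.6 kN. φR_n = 0.75 × 1083.6 = 812.7 kN.
Tension rupture (net): A_n = (164 − 2×20)×10 = 1240 mm² (U = 1.0, A_e = A_n). φR_n = 0.75 × 450 × 1240 = 418.5 kN.
Governing: min(707.2, 1287.9, 812.7, 418.5) = 418.5 kN → net-section rupture.

418.5 kN (net-section rupture governs)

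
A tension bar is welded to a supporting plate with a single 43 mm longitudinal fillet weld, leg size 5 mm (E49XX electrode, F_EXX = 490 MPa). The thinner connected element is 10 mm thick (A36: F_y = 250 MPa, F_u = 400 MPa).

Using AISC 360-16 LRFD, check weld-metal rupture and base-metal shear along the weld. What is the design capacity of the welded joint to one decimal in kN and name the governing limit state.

33.5 kN (weld metal governs)

Weld metal: throat = 0.707×5 = 3.535 mm, L = 43 mm. φR_n = 0.75 × 0.6 × 490 × 3.535 × 43 = 33.5 kN.
Base metal shear (10 mm plate): yield φR_n = 1.0×0.6×250×10×43 = 64.5 kN; rupture φR_n = 0.75×0.6×400×10×43 = 77.4 kN; take 64.5 kN (yield).
Governing: min(33.5, 64.5) = 33.5 kN → weld metal.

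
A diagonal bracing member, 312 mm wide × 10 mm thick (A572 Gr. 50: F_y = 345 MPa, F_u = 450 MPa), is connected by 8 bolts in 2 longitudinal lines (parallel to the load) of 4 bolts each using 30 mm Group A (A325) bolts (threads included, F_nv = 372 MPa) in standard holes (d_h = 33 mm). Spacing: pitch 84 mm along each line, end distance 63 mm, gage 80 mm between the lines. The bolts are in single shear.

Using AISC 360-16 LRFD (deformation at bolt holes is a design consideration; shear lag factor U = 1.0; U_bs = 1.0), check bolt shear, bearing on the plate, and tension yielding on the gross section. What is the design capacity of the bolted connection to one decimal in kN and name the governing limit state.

Bolt shear: A_b = π(30)²/4 = 706.86 mm². φR_n = 0.75 × 372 × 706.86 × 8 × 1 = 1577.7 kN.
Bearing (10 mm plate, F_u = 450 MPa): end bolts L_c = 63 − 33/2 = 46.5, R_n = min(1.2×46.5×10×450, 2.4×30×10×450) = 251.1 kN/bolt; interior L_c = 84 − 33 = 51, R_n = 275.4 kN/bolt. φR_n = 0.75 × (2×251.1 + 6×275.4) = 1616.0 kN.
Tension yield (gross): A_g = 312×10 = 3120 mm². φR_n = 0.90 × 345 × 3120 = 968.8 kN.
Governing: min(1577.7, 1616.0, 968.8) = 968.8 kN → gross-section yield.

968.8 kN (gross-section yield governs)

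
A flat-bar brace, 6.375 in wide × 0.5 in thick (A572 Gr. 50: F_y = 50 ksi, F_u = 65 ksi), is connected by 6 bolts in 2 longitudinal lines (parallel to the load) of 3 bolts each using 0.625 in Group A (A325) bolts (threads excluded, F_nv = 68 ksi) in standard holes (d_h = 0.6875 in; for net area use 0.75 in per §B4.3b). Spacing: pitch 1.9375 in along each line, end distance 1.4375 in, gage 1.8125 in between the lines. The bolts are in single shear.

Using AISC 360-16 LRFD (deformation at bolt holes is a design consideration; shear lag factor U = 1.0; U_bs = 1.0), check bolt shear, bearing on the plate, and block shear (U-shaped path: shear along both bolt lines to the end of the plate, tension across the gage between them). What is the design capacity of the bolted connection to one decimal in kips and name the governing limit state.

93.9 kips (bolt shear governs)

Bolt shear: A_b = π(0.625)²/4 = 0.3068 in². φR_n = 0.75 × 68 × 0.3068 × 6 × 1 = 93.9 kips.
Bearing (0.5 in plate, F_u = 65 ksi): end bolts L_c = 1.4375 − 0.6875/2 = 1.09375, R_n = min(1.2×1.09375×0.5×65, 2.4×0.625×0.5×65) = 42.656 kips/bolt; interior L_c = 1.9375 − 0.6875 = 1.25, R_n = 48.75 kips/bolt. φR_n = 0.75 × (2×42.656 + 4×48.75) = 210.2 kips.
Block shear: shear path 2×[1.4375+2×1.9375] = 2×5.3125 in, A_gv = 5.3125, A_nv = 2×(5.3125 − 2.5×0.75)×0.5 = 3.4375 in²; tension across gage: (1.8125 − 1×0.75)×0.5 = 0.53125 in². R_n = min(0.6×65×3.4375, 0.6×50×5.3125) + 1.0×65×0.53125 = min(134.06, 159.38) + 34.531 = 168.59 kips. φR_n = 0.75 × 168.59 = 126.4 kips.
Governing: min(93.9, 210.2, 126.4) = 93.9 kips → bolt shear.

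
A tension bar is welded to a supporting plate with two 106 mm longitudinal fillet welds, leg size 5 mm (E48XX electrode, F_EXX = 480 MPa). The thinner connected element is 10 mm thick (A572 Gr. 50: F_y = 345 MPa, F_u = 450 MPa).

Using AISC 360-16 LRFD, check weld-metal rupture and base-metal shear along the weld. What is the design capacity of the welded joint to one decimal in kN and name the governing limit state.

161.9 kN (weld metal governs)

Weld metal: throat = 0.707×5 = 3.535 mm, L = 2×106 = 212 mm. φR_n = 0.75 × 0.6 × 480 × 3.535 × 212 = 161.9 kN.
Base metal shear (10 mm plate): yield φR_n = 1.0×0.6×345×10×212 = 438.8 kN; rupture φR_n = 0.75×0.6×450×10×212 = 429.3 kN; take 429.3 kN (rupture).
Governing: min(161.9, 429.3) = 161.9 kN → weld metal.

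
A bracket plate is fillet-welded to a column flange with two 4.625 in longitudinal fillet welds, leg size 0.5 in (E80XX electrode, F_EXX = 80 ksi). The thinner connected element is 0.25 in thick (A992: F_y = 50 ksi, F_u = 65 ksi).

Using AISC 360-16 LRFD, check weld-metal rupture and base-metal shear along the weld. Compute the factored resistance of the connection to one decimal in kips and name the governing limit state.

Weld metal: throat = 0.707×0.5 = 0.3535 in, L = 2×4.625 = 9.25 in. φR_n = 0.75 × 0.6 × 80 × 0.3535 × 9.25 = 117.7 kips.
Base metal shear (0.25 in plate): yield φR_n = 1.0×0.6×50×0.25×9.25 = 69.4 kips; rupture φR_n = 0.75×0.6×65×0.25×9.25 = 67.6 kips; take 67.6 kips (rupture).
Governing: min(117.7, 67.6) = 67.6 kips → base-metal shear.

67.6 kips (base-metal shear governs)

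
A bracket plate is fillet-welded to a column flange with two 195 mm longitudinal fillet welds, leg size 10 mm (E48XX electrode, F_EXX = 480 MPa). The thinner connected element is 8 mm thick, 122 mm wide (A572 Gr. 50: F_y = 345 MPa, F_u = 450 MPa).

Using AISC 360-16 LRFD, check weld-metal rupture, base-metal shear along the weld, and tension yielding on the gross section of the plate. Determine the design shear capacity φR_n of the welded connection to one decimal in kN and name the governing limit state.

303.0 kN (gross-section yield governs)

Weld metal: throat = 0.707×10 = 7.07 mm, L = 2×195 = 390 mm. φR_n = 0.75 × 0.6 × 480 × 7.07 × 390 = 595.6 kN.
Base metal shear (8 mm plate): yield φR_n = 1.0×0.6×345×8×390 = 645.8 kN; rupture φR_n = 0.75×0.6×450×8×390 = 631.8 kN; take 631.8 kN (rupture).
Tension yield (gross): A_g = 122×8 = 976 mm². φR_n = 0.90 × 345 × 976 = 303.0 kN.
Governing: min(595.6, 631.8, 303.0) = 303.0 kN → gross-section yield.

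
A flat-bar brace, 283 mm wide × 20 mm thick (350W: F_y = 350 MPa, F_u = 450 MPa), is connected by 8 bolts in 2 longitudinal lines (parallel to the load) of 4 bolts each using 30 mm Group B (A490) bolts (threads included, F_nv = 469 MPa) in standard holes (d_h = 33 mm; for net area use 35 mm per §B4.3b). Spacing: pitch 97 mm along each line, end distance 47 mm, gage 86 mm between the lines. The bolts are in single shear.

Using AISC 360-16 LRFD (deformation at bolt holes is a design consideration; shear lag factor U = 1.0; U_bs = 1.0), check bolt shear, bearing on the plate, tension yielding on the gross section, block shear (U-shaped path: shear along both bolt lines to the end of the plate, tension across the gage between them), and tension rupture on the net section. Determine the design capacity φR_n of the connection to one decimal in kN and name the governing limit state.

Bolt shear: A_b = π(30)²/4 = 706.86 mm². φR_n = 0.75 × 469 × 706.86 × 8 × 1 = 1989.1 kN.
Bearing (20 mm plate, F_u = 450 MPa): end bolts L_c = 47 − 33/2 = 30.5, R_n = min(1.2×30.5×20×450, 2.4×30×20×450) = 329.4 kN/bolt; interior L_c = 97 − 33 = 64, R_n = 648 kN/bolt. φR_n = 0.75 × (2×329.4 + 6×648) = 3410.1 kN.
Tension yield (gross): A_g = 283×20 = 5660 mm². φR_n = 0.90 × 350 × 5660 = 1782.9 kN.
Block shear: shear path 2×[47+3×97] = 2×338 mm, A_gv = 13520, A_nv = 2×(338 − 3.5×35)×20 = 8620 mm²; tension across gage: (86 − 1×35)×20 = 1020 mm². R_n = min(0.6×450×8620, 0.6×350×13520) + 1.0×450×1020 = min(2327.4, 2839.2) + 459 = 2786.4 kN. φR_n = 0.75 × 2786.4 = 2089.8 kN.
Tension rupture (net): A_n = (283 − 2×35)×20 = 4260 mm² (U = 1.0, A_e = A_n). φR_n = 0.75 × 450 × 4260 = 1437.8 kN.
Governing: min(1989.1, 3410.1, 1782.9, 2089.8, 1437.8) = 1437.8 kN → net-section rupture.

1437.8 kN (net-section rupture governs)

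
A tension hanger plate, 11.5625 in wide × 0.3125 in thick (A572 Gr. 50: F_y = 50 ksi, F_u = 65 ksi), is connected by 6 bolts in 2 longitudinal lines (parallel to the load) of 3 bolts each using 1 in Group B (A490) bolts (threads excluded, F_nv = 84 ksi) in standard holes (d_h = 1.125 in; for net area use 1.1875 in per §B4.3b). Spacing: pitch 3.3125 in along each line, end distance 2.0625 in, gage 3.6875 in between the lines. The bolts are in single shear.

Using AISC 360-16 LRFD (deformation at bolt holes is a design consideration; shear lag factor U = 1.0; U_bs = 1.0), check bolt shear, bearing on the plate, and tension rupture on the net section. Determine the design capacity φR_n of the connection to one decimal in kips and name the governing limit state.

140.0 kips (net-section rupture governs)

Bolt shear: A_b = π(1)²/4 = 0.7854 in². φR_n = 0.75 × 84 × 0.7854 × 6 × 1 = 296.9 kips.
Bearing (0.3125 in plate, F_u = 65 ksi): end bolts L_c = 2.0625 − 1.125/2 = 1.5, R_n = min(1.2×1.5×0.3125×65, 2.4×1×0.3125×65) = 36.563 kips/bolt; interior L_c = 3.3125 − 1.125 = 2.1875, R_n = 48.75 kips/bolt. φR_n = 0.75 × (2×36.563 + 4×48.75) = 201.1 kips.
Tension rupture (net): A_n = (11.5625 − 2×1.1875)×0.3125 = 2.8711 in² (U = 1.0, A_e = A_n). φR_n = 0.75 × 65 × 2.8711 = 140.0 kips.
Governing: min(296.9, 201.1, 140.0) = 140.0 kips → net-section rupture.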